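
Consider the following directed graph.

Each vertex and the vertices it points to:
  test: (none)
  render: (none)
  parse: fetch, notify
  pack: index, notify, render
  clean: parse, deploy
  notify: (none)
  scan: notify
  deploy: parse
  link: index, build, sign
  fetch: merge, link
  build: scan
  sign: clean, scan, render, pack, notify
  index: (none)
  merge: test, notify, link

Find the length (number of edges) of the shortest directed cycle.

For each vertex v, BFS finds the shortest path from v back to v.
The shortest such closed walk is link → sign → clean → parse → fetch → link, length 5.

5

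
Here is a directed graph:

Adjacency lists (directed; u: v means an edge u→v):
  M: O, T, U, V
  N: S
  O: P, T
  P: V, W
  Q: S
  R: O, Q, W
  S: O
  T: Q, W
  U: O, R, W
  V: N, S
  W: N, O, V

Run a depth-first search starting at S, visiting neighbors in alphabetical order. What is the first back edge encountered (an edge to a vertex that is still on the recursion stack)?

N->S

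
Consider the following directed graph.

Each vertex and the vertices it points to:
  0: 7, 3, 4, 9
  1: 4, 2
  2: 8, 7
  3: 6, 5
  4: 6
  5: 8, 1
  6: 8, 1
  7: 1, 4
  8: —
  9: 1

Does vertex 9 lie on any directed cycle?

No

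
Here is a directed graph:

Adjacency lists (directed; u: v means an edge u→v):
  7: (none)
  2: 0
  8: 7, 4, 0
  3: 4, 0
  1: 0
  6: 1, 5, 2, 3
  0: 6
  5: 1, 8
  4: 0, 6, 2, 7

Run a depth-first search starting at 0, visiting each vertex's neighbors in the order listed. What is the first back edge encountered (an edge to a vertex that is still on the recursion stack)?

DFS from 0 (visiting each vertex's neighbors in the order listed); mark gray on enter, black on exit:
0 gray
  6 gray
    1 gray
      1→0: 0 is gray → back edge
First back edge: 1 → 0.

1→0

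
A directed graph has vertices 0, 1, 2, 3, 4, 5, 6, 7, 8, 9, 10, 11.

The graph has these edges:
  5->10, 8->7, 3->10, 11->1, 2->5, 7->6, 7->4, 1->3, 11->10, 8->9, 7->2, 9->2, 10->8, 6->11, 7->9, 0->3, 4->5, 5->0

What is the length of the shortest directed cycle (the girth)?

5

For each vertex v, BFS finds the shortest path from v back to v.
The shortest such closed walk is 8 → 7 → 6 → 11 → 10 → 8, length 5.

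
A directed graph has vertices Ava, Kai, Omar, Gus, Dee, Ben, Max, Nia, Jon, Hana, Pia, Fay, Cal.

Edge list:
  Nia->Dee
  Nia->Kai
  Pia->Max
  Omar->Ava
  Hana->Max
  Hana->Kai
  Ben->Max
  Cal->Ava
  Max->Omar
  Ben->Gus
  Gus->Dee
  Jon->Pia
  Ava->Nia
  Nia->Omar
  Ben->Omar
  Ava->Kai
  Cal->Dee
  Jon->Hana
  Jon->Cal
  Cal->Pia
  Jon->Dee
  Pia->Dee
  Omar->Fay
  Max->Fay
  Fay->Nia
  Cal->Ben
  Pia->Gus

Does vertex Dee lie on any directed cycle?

Dee lies on a cycle iff there is a path from Dee back to itself.
Exploring from Dee, it never reaches itself; equivalently, its strongly connected component is a singleton.

No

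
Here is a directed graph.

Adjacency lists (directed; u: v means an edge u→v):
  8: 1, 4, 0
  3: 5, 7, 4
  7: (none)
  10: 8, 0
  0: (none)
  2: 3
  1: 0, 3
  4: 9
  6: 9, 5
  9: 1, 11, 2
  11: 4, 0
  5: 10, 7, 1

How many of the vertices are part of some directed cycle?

A vertex is on a directed cycle iff it belongs to a strongly connected component of size ≥ 2 (or has a self-loop).
The vertices on cycles are {1, 2, 3, 4, 5, 8, 9, 10, 11} — 9 in total.

9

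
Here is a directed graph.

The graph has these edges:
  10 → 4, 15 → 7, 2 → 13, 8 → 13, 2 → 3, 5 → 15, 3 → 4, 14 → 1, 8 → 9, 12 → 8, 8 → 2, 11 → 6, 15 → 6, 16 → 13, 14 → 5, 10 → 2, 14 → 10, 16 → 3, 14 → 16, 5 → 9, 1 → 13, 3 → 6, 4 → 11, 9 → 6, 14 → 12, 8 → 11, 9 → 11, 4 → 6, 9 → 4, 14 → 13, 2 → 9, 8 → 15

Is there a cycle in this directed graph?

DFS with white/gray/black marking, starting from 12:
12 gray
  8 gray
    15 gray
      7 gray
      7 black
      6 gray
      6 black
    15 black
    13 gray
    13 black
    9 gray
      9→6: 6 black — skip
      4 gray
        11 gray
          11→6: 6 black — skip
        11 black
        4→6: 6 black — skip
      4 black
      9→11: 11 black — skip
    9 black
    2 gray
      2→13: 13 black — skip
      2→9: 9 black — skip
      3 gray
        3→6: 6 black — skip
        3→4: 4 black — skip
      3 black
    2 black
    8→11: 11 black — skip
  8 black
12 black
1 gray
  1→13: 13 black — skip
1 black
5 gray
  5→9: 9 black — skip
  5→15: 15 black — skip
5 black
10 gray
  10→4: 4 black — skip
  10→2: 2 black — skip
10 black
14 gray
  14→1: 1 black — skip
  14→5: 5 black — skip
  14→12: 12 black — skip
  16 gray
    16→13: 13 black — skip
    16→3: 3 black — skip
  16 black
  14→10: 10 black — skip
  14→13: 13 black — skip
14 black
Every edge goes to a white or black vertex — no back edge, so the graph is acyclic.

No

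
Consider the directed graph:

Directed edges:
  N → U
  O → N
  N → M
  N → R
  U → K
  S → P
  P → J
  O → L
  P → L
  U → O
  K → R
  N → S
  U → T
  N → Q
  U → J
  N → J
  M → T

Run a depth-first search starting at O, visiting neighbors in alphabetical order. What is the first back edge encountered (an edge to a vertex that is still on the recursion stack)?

U->O

DFS from O (visiting neighbors in alphabetical order); mark gray on enter, black on exit:
O gray
  L gray
  L black
  N gray
    J gray
    J black
    M gray
      T gray
      T black
    M black
    Q gray
    Q black
    R gray
    R black
    S gray
      P gray
        P→J: J black — skip
        P→L: L black — skip
      P black
    S black
    U gray
      U→J: J black — skip
      K gray
        K→R: R black — skip
      K black
      U→O: O is gray → back edge
First back edge: U → O.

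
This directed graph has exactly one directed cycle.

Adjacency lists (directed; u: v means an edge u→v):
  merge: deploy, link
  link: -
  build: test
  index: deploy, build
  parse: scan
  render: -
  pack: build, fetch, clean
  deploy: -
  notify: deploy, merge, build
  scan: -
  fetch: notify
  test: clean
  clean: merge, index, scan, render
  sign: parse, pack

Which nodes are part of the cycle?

test, build, clean, index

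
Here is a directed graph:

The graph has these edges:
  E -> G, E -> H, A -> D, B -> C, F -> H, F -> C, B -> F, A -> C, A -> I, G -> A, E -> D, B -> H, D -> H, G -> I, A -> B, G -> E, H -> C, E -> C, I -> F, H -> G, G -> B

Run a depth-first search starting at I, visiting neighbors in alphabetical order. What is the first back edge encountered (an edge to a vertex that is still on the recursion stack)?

DFS from I (visiting neighbors in alphabetical order); mark gray on enter, black on exit:
I gray
  F gray
    C gray
    C black
    H gray
      H→C: C black — skip
      G gray
        A gray
          B gray
            B→C: C black — skip
            B→F: F is gray → back edge
First back edge: B → F.

B->F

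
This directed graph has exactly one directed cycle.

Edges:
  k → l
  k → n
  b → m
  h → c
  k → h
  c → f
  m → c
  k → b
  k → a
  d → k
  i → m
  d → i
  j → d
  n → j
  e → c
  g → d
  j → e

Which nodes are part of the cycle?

DFS with gray/black marking from d:
d gray
  k gray
    l gray
    l black
    a gray
    a black
    b gray
      m gray
        c gray
          f gray
          f black
        c black
      m black
    b black
    n gray
      j gray
        j→d: d is gray → back edge
Back edge closes the cycle d → k → n → j → d; its vertices are {d, j, k, n}.

d, j, k, n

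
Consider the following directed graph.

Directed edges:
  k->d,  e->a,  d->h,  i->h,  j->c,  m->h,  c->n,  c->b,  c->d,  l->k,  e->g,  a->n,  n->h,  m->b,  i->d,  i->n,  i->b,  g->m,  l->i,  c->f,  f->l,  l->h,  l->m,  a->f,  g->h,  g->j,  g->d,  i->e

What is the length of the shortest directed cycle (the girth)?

For each vertex v, BFS finds the shortest path from v back to v.
The shortest such closed walk is e → a → f → l → i → e, length 5.

5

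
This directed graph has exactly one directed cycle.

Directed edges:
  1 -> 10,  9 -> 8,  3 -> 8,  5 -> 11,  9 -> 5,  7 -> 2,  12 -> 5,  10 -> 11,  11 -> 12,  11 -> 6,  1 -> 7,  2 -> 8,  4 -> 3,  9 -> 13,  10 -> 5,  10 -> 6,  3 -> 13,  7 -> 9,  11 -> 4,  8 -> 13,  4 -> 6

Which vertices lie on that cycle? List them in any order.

DFS with gray/black marking from 11:
11 gray
  12 gray
    5 gray
      5→11: 11 is gray → back edge
Back edge closes the cycle 11 → 12 → 5 → 11; its vertices are {5, 11, 12}.

5, 11, 12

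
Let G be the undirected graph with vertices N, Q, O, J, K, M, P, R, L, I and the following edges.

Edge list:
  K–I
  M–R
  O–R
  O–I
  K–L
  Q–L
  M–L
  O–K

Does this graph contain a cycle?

Yes

DFS, tracking each vertex's parent; an edge to a visited non-parent vertex closes a cycle.
Start from J:
visit J (parent –)
visit N (parent –)
visit Q (parent –)
  visit L (parent Q)
    visit M (parent L)
      visit R (parent M)
        R–M: parent, skip
        visit O (parent R)
          O–R: parent, skip
          visit K (parent O)
            K–O: parent, skip
            visit I (parent K)
              I–K: parent, skip
              I–O: O visited and ≠ parent → cycle
Cycle: O – K – I – O.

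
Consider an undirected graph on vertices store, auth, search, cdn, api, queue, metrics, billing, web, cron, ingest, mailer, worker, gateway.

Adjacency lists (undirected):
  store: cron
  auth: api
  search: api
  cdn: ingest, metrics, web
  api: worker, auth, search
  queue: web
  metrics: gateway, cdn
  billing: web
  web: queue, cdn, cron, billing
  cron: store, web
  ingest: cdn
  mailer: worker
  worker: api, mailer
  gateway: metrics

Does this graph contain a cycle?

DFS, tracking each vertex's parent; an edge to a visited non-parent vertex closes a cycle.
Start from search:
visit search (parent –)
  visit api (parent search)
    visit worker (parent api)
      worker–api: parent, skip
      visit mailer (parent worker)
        mailer–worker: parent, skip
    visit auth (parent api)
      auth–api: parent, skip
    api–search: parent, skip
visit store (parent –)
  visit cron (parent store)
    cron–store: parent, skip
    visit web (parent cron)
      visit queue (parent web)
        queue–web: parent, skip
      visit cdn (parent web)
        visit ingest (parent cdn)
          ingest–cdn: parent, skip
        visit metrics (parent cdn)
          visit gateway (parent metrics)
            gateway–metrics: parent, skip
          metrics–cdn: parent, skip
        cdn–web: parent, skip
      web–cron: parent, skip
      visit billing (parent web)
        billing–web: parent, skip
No non-parent visited neighbor found — the graph is a forest.

No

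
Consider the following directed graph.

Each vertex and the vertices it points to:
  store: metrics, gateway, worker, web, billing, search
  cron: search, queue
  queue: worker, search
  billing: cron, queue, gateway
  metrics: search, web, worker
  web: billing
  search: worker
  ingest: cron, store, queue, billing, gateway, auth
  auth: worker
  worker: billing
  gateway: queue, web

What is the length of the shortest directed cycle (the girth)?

3

For each vertex v, BFS finds the shortest path from v back to v.
The shortest such closed walk is gateway → web → billing → gateway, length 3.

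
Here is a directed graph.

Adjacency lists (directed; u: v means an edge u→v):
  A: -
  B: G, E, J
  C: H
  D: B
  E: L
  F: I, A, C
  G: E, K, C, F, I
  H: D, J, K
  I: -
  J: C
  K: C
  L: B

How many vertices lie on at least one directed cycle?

10

A vertex is on a directed cycle iff it belongs to a strongly connected component of size ≥ 2 (or has a self-loop).
The vertices on cycles are {B, C, D, E, F, G, H, J, K, L} — 10 in total.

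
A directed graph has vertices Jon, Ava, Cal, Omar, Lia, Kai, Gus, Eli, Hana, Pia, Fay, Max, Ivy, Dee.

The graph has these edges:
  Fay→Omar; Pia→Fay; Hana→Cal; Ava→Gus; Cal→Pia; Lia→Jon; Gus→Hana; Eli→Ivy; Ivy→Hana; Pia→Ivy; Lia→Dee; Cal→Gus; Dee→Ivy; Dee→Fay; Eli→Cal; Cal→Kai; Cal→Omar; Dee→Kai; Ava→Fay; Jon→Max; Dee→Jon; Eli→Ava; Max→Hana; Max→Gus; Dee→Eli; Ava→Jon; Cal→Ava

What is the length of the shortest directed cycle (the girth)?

3

For each vertex v, BFS finds the shortest path from v back to v.
The shortest such closed walk is Cal → Gus → Hana → Cal, length 3.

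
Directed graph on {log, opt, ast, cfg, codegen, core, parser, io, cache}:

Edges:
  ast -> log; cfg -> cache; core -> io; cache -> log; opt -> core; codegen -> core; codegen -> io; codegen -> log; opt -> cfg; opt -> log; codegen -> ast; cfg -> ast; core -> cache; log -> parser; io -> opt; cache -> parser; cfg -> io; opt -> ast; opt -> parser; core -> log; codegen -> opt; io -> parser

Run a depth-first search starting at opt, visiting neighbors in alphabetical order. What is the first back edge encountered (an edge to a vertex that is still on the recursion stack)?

io→opt

DFS from opt (visiting neighbors in alphabetical order); mark gray on enter, black on exit:
opt gray
  ast gray
    log gray
      parser gray
      parser black
    log black
  ast black
  cfg gray
    cfg→ast: ast black — skip
    cache gray
      cache→log: log black — skip
      cache→parser: parser black — skip
    cache black
    io gray
      io→opt: opt is gray → back edge
First back edge: io → opt.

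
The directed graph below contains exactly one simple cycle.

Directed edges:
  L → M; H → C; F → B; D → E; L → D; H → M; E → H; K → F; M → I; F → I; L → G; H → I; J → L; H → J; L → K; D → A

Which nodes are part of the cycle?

DFS with gray/black marking from L:
L gray
  G gray
  G black
  K gray
    F gray
      I gray
      I black
      B gray
      B black
    F black
  K black
  M gray
    M→I: I black — skip
  M black
  D gray
    E gray
      H gray
        H→M: M black — skip
        H→I: I black — skip
        J gray
          J→L: L is gray → back edge
Back edge closes the cycle L → D → E → H → J → L; its vertices are {D, E, H, J, L}.

D, E, H, J, L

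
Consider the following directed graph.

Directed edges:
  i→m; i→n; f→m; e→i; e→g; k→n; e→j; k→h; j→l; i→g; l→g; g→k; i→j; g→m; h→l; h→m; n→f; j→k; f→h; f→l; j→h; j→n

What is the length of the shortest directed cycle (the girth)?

For each vertex v, BFS finds the shortest path from v back to v.
The shortest such closed walk is g → k → h → l → g, length 4.

4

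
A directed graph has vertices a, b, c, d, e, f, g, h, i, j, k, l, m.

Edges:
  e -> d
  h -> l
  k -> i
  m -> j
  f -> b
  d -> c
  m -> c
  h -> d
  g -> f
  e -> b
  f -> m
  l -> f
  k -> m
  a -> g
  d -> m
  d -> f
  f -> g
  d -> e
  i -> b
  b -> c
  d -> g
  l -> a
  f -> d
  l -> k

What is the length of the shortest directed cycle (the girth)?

For each vertex v, BFS finds the shortest path from v back to v.
The shortest such closed walk is f → g → f, length 2.

2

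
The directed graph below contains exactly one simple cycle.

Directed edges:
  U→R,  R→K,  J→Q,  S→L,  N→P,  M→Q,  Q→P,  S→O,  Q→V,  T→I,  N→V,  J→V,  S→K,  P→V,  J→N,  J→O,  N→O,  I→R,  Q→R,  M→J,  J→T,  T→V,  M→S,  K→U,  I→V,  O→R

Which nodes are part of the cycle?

K, R, U

DFS with gray/black marking from K:
K gray
  U gray
    R gray
      R→K: K is gray → back edge
Back edge closes the cycle K → U → R → K; its vertices are {K, R, U}.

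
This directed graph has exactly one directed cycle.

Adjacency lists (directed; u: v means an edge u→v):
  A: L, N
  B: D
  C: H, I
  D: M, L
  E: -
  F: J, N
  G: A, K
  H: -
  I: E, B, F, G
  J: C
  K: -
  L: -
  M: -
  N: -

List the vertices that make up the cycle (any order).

DFS with gray/black marking from I:
I gray
  E gray
  E black
  B gray
    D gray
      M gray
      M black
      L gray
      L black
    D black
  B black
  F gray
    J gray
      C gray
        H gray
        H black
        C→I: I is gray → back edge
Back edge closes the cycle I → F → J → C → I; its vertices are {C, F, I, J}.

C, F, I, J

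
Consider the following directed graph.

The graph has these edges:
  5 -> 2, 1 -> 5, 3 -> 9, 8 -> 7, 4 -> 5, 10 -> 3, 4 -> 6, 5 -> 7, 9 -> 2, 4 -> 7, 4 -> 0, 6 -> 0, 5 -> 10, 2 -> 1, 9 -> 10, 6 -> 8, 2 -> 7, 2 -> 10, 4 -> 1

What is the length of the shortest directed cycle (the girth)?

3

For each vertex v, BFS finds the shortest path from v back to v.
The shortest such closed walk is 5 → 2 → 1 → 5, length 3.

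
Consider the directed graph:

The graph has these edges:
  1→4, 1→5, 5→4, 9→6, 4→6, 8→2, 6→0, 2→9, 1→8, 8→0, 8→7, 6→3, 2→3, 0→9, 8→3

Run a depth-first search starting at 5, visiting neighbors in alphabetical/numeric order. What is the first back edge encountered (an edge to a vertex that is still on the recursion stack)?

9->6

DFS from 5 (visiting neighbors in alphabetical/numeric order); mark gray on enter, black on exit:
5 gray
  4 gray
    6 gray
      0 gray
        9 gray
          9→6: 6 is gray → back edge
First back edge: 9 → 6.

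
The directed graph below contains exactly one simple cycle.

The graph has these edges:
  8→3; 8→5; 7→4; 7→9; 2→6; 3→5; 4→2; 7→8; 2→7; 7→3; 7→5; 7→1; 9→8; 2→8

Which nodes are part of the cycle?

DFS with gray/black marking from 7:
7 gray
  8 gray
    3 gray
      5 gray
      5 black
    3 black
    8→5: 5 black — skip
  8 black
  7→3: 3 black — skip
  9 gray
    9→8: 8 black — skip
  9 black
  1 gray
  1 black
  4 gray
    2 gray
      6 gray
      6 black
      2→8: 8 black — skip
      2→7: 7 is gray → back edge
Back edge closes the cycle 7 → 4 → 2 → 7; its vertices are {2, 4, 7}.

2, 4, 7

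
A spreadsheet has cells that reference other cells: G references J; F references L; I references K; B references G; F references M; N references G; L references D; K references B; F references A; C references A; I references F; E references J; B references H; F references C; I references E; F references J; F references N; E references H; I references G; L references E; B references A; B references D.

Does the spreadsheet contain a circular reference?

No

DFS with white/gray/black marking, starting from I:
I gray
  F gray
    A gray
    A black
    J gray
    J black
    C gray
      C→A: A black — skip
    C black
    M gray
    M black
    N gray
      G gray
        G→J: J black — skip
      G black
    N black
    L gray
      E gray
        H gray
        H black
        E→J: J black — skip
      E black
      D gray
      D black
    L black
  F black
  I→G: G black — skip
  I→E: E black — skip
  K gray
    B gray
      B→H: H black — skip
      B→A: A black — skip
      B→D: D black — skip
      B→G: G black — skip
    B black
  K black
I black
Every edge goes to a white or black vertex — no back edge, so the graph is acyclic.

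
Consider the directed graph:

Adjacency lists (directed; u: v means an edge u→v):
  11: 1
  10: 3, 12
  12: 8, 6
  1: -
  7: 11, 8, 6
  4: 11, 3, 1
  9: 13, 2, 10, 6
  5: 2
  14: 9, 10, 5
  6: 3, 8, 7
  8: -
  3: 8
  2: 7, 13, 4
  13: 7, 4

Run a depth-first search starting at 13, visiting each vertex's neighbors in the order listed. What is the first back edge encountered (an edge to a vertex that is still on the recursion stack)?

DFS from 13 (visiting each vertex's neighbors in the order listed); mark gray on enter, black on exit:
13 gray
  7 gray
    11 gray
      1 gray
      1 black
    11 black
    8 gray
    8 black
    6 gray
      3 gray
        3→8: 8 black — skip
      3 black
      6→8: 8 black — skip
      6→7: 7 is gray → back edge
First back edge: 6 → 7.

6->7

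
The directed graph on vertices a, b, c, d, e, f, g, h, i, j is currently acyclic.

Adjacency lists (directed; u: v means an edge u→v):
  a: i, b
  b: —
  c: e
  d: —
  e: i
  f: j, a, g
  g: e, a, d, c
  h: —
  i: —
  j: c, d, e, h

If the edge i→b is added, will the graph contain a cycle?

No

Adding i→b creates a cycle iff b can already reach i.
Explore from b: no path reaches i. The graph stays acyclic.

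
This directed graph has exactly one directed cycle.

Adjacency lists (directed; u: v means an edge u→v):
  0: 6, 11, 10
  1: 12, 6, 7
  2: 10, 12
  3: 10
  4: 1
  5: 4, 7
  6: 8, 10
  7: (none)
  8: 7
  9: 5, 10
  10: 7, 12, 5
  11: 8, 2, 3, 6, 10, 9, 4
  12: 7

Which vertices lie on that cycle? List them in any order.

1, 4, 5, 6, 10

DFS with gray/black marking from 4:
4 gray
  1 gray
    12 gray
      7 gray
      7 black
    12 black
    6 gray
      8 gray
        8→7: 7 black — skip
      8 black
      10 gray
        10→7: 7 black — skip
        10→12: 12 black — skip
        5 gray
          5→4: 4 is gray → back edge
Back edge closes the cycle 4 → 1 → 6 → 10 → 5 → 4; its vertices are {1, 4, 5, 6, 10}.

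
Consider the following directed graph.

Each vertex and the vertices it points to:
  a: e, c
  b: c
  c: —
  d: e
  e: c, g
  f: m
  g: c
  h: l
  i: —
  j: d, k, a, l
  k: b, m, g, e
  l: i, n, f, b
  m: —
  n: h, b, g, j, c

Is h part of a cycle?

Yes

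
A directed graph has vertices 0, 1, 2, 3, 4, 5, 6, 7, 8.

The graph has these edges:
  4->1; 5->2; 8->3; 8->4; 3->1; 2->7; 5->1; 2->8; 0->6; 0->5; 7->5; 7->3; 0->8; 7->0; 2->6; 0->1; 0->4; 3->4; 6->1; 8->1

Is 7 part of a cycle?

Yes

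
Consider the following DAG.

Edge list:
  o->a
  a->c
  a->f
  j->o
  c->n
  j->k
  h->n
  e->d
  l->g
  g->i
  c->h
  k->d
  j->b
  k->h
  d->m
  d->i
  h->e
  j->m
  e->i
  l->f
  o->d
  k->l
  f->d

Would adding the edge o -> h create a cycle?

Adding o→h creates a cycle iff h can already reach o.
Explore from h: no path reaches o. The graph stays acyclic.

No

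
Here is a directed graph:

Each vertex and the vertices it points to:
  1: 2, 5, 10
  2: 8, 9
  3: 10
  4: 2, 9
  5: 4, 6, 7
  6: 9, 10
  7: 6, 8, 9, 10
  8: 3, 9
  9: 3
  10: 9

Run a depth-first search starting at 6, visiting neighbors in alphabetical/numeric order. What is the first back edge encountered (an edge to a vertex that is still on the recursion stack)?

DFS from 6 (visiting neighbors in alphabetical/numeric order); mark gray on enter, black on exit:
6 gray
  9 gray
    3 gray
      10 gray
        10→9: 9 is gray → back edge
First back edge: 10 → 9.

10->9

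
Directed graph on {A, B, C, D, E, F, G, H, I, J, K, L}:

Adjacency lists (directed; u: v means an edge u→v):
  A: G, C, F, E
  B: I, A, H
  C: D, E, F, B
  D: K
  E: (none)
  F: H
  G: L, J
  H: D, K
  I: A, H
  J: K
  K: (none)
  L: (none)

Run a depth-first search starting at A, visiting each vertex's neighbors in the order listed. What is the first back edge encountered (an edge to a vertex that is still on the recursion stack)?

DFS from A (visiting each vertex's neighbors in the order listed); mark gray on enter, black on exit:
A gray
  G gray
    L gray
    L black
    J gray
      K gray
      K black
    J black
  G black
  C gray
    D gray
      D→K: K black — skip
    D black
    E gray
    E black
    F gray
      H gray
        H→D: D black — skip
        H→K: K black — skip
      H black
    F black
    B gray
      I gray
        I→A: A is gray → back edge
First back edge: I → A.

I→A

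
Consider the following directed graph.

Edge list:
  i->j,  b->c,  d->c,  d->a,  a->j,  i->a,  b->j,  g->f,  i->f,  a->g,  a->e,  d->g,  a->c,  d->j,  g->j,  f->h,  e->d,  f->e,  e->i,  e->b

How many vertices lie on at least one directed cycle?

A vertex is on a directed cycle iff it belongs to a strongly connected component of size ≥ 2 (or has a self-loop).
The vertices on cycles are {a, d, e, f, g, i} — 6 in total.

6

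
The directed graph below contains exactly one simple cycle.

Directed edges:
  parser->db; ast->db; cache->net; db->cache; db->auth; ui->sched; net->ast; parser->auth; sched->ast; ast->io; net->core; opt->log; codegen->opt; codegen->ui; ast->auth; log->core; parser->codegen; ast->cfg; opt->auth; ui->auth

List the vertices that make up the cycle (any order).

db, ast, net, cache

DFS with gray/black marking from db:
db gray
  cache gray
    net gray
      ast gray
        cfg gray
        cfg black
        io gray
        io black
        auth gray
        auth black
        ast→db: db is gray → back edge
Back edge closes the cycle db → cache → net → ast → db; its vertices are {db, ast, net, cache}.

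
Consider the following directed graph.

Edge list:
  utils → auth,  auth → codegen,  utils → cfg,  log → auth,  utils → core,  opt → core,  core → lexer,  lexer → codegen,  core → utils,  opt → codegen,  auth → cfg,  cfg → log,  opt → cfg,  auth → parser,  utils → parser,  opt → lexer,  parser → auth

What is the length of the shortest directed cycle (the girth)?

2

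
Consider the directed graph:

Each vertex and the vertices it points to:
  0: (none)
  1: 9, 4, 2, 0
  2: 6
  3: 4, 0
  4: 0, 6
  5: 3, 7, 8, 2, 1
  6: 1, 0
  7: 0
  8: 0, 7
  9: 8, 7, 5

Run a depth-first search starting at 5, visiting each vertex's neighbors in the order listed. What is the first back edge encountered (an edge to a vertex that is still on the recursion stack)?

9->5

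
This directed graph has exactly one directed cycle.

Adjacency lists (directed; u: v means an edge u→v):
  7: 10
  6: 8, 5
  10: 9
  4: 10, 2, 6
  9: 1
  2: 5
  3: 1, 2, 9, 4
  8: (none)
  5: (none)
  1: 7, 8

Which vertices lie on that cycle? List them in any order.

1, 7, 9, 10

DFS with gray/black marking from 9:
9 gray
  1 gray
    7 gray
      10 gray
        10→9: 9 is gray → back edge
Back edge closes the cycle 9 → 1 → 7 → 10 → 9; its vertices are {1, 7, 9, 10}.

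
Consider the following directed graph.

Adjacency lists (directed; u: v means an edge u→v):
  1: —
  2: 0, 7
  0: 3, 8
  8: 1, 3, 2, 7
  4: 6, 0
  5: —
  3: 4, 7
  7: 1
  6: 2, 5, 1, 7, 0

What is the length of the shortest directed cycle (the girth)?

3

For each vertex v, BFS finds the shortest path from v back to v.
The shortest such closed walk is 3 → 4 → 0 → 3, length 3.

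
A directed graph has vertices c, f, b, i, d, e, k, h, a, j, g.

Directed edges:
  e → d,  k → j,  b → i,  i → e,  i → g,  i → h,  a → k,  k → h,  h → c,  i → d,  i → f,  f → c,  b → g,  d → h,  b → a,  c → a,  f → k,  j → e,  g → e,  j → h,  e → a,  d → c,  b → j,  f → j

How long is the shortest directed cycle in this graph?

For each vertex v, BFS finds the shortest path from v back to v.
The shortest such closed walk is j → e → a → k → j, length 4.

4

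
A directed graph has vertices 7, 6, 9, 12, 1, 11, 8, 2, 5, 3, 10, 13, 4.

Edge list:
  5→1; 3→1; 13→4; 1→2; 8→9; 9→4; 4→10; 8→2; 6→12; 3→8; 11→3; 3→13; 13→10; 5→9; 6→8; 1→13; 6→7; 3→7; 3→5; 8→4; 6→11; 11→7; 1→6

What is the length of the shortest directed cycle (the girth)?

4

For each vertex v, BFS finds the shortest path from v back to v.
The shortest such closed walk is 3 → 1 → 6 → 11 → 3, length 4.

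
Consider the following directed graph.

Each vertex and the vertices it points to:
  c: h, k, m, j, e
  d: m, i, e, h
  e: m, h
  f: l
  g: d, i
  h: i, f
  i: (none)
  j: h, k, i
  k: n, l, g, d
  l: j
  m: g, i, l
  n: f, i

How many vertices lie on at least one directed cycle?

10

A vertex is on a directed cycle iff it belongs to a strongly connected component of size ≥ 2 (or has a self-loop).
The vertices on cycles are {d, e, f, g, h, j, k, l, m, n} — 10 in total.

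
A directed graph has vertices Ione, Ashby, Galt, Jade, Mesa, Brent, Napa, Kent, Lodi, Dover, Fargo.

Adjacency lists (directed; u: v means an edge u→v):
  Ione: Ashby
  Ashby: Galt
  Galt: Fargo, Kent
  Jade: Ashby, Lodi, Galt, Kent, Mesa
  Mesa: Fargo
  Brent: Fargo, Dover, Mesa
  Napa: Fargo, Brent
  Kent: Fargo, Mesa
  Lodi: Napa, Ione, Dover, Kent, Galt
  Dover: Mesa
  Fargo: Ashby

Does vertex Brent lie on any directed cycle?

No

Brent lies on a cycle iff there is a path from Brent back to itself.
Exploring from Brent, it never reaches itself; equivalently, its strongly connected component is a singleton.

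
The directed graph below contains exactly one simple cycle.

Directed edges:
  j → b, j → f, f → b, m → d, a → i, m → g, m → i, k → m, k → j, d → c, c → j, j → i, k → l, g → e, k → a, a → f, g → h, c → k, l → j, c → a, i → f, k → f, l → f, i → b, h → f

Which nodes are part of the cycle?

c, d, k, m

DFS with gray/black marking from m:
m gray
  d gray
    c gray
      k gray
        j gray
          f gray
            b gray
            b black
          f black
          j→b: b black — skip
          i gray
            i→b: b black — skip
            i→f: f black — skip
          i black
        j black
        k→m: m is gray → back edge
Back edge closes the cycle m → d → c → k → m; its vertices are {c, d, k, m}.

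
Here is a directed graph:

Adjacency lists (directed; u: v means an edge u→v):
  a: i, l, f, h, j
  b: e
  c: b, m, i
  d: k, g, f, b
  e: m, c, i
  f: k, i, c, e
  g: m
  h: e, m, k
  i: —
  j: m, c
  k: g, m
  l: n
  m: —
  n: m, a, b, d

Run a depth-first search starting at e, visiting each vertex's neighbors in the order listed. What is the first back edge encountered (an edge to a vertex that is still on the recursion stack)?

DFS from e (visiting each vertex's neighbors in the order listed); mark gray on enter, black on exit:
e gray
  m gray
  m black
  c gray
    b gray
      b→e: e is gray → back edge
First back edge: b → e.

b->e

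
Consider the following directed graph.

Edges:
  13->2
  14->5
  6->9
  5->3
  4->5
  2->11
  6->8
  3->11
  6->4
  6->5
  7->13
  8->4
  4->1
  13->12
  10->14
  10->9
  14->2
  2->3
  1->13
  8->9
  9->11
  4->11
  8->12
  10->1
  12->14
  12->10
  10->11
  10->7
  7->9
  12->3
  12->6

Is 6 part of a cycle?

6 is on a cycle iff 6 can reach itself via ≥1 edge.
6 → 8 → 12 → 6 — yes.

Yes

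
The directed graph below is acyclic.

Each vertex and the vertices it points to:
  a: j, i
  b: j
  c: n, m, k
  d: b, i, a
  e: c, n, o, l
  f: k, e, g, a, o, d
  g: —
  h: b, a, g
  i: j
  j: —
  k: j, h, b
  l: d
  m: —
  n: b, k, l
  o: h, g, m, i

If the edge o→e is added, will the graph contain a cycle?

Yes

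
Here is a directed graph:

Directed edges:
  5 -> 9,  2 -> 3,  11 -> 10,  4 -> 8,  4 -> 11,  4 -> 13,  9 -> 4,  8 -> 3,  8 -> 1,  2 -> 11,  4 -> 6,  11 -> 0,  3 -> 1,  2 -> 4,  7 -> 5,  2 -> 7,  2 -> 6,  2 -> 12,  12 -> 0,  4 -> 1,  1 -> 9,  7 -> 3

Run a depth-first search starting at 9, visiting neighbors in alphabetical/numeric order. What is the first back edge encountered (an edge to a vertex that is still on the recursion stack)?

DFS from 9 (visiting neighbors in alphabetical/numeric order); mark gray on enter, black on exit:
9 gray
  4 gray
    1 gray
      1→9: 9 is gray → back edge
First back edge: 1 → 9.

1->9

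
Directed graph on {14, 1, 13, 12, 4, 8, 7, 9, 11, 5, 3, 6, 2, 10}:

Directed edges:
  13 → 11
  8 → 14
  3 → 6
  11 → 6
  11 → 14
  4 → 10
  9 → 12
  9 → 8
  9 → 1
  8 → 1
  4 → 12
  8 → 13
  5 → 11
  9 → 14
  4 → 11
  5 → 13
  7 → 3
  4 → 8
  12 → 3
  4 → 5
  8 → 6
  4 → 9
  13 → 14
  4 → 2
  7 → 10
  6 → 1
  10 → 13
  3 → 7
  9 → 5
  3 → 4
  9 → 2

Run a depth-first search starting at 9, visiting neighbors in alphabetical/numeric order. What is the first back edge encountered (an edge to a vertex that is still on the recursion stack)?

4→9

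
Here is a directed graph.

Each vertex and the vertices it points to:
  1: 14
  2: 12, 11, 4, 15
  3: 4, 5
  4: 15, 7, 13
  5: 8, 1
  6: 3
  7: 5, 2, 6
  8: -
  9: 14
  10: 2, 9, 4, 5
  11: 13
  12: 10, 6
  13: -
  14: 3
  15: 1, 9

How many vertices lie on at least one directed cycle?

12

A vertex is on a directed cycle iff it belongs to a strongly connected component of size ≥ 2 (or has a self-loop).
The vertices on cycles are {1, 2, 3, 4, 5, 6, 7, 9, 10, 12, 14, 15} — 12 in total.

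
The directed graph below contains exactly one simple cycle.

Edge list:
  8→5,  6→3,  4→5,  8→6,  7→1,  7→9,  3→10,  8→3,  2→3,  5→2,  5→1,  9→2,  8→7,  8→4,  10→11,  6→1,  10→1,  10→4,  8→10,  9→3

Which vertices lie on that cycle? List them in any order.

DFS with gray/black marking from 10:
10 gray
  1 gray
  1 black
  11 gray
  11 black
  4 gray
    5 gray
      5→1: 1 black — skip
      2 gray
        3 gray
          3→10: 10 is gray → back edge
Back edge closes the cycle 10 → 4 → 5 → 2 → 3 → 10; its vertices are {2, 3, 4, 5, 10}.

2, 3, 4, 5, 10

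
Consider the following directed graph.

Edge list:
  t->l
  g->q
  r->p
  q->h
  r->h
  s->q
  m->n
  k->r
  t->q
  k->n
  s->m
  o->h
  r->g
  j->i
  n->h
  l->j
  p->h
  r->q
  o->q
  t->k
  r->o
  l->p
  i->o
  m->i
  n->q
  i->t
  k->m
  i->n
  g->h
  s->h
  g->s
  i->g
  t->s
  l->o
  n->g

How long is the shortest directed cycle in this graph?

4

For each vertex v, BFS finds the shortest path from v back to v.
The shortest such closed walk is t → s → m → i → t, length 4.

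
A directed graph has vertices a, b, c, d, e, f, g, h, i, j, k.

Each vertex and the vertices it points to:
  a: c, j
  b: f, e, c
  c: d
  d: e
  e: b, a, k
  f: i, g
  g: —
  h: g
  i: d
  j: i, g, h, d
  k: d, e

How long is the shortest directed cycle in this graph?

2

For each vertex v, BFS finds the shortest path from v back to v.
The shortest such closed walk is k → e → k, length 2.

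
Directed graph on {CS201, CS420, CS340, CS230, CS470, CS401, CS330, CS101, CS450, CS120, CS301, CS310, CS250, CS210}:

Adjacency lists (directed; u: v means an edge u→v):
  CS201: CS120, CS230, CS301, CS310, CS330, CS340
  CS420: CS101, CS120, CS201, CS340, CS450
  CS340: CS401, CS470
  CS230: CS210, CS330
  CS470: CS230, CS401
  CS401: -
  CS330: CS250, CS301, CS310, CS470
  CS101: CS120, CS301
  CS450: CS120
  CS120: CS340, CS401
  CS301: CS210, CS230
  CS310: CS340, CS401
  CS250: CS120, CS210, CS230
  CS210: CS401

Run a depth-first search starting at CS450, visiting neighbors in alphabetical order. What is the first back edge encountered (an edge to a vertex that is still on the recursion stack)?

CS250->CS120

DFS from CS450 (visiting neighbors in alphabetical order); mark gray on enter, black on exit:
CS450 gray
  CS120 gray
    CS340 gray
      CS401 gray
      CS401 black
      CS470 gray
        CS230 gray
          CS210 gray
            CS210→CS401: CS401 black — skip
          CS210 black
          CS330 gray
            CS250 gray
              CS250→CS120: CS120 is gray → back edge
First back edge: CS250 → CS120.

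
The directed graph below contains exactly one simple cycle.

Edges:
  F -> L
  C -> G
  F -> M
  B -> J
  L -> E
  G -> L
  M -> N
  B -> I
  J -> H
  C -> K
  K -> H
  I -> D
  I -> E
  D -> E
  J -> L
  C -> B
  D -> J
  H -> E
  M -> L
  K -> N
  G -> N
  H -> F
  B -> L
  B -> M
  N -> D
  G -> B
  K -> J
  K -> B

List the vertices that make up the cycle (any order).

DFS with gray/black marking from J:
J gray
  H gray
    F gray
      L gray
        E gray
        E black
      L black
      M gray
        M→L: L black — skip
        N gray
          D gray
            D→E: E black — skip
            D→J: J is gray → back edge
Back edge closes the cycle J → H → F → M → N → D → J; its vertices are {D, F, H, J, M, N}.

D, F, H, J, M, N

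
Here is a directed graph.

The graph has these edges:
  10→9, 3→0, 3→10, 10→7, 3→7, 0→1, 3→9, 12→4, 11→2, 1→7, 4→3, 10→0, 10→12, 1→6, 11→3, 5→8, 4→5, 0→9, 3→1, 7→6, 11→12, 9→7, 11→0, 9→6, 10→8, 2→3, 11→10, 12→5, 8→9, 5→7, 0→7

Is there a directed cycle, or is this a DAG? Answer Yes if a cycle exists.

Yes

DFS with white/gray/black marking, starting from 2:
2 gray
  3 gray
    0 gray
      7 gray
        6 gray
        6 black
      7 black
      1 gray
        1→6: 6 black — skip
        1→7: 7 black — skip
      1 black
      9 gray
        9→7: 7 black — skip
        9→6: 6 black — skip
      9 black
    0 black
    3→1: 1 black — skip
    3→9: 9 black — skip
    3→7: 7 black — skip
    10 gray
      10→0: 0 black — skip
      12 gray
        4 gray
          5 gray
            8 gray
              8→9: 9 black — skip
            8 black
            5→7: 7 black — skip
          5 black
          4→3: 3 is gray → back edge
Back edge found, so a cycle exists: 3 → 10 → 12 → 4 → 3.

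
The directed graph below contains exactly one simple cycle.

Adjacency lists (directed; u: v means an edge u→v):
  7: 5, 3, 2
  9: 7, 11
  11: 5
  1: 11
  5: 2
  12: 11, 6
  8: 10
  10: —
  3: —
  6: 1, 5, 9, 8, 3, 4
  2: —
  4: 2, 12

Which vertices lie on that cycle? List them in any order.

4, 6, 12

DFS with gray/black marking from 6:
6 gray
  1 gray
    11 gray
      5 gray
        2 gray
        2 black
      5 black
    11 black
  1 black
  6→5: 5 black — skip
  9 gray
    7 gray
      7→5: 5 black — skip
      3 gray
      3 black
      7→2: 2 black — skip
    7 black
    9→11: 11 black — skip
  9 black
  8 gray
    10 gray
    10 black
  8 black
  6→3: 3 black — skip
  4 gray
    4→2: 2 black — skip
    12 gray
      12→11: 11 black — skip
      12→6: 6 is gray → back edge
Back edge closes the cycle 6 → 4 → 12 → 6; its vertices are {4, 6, 12}.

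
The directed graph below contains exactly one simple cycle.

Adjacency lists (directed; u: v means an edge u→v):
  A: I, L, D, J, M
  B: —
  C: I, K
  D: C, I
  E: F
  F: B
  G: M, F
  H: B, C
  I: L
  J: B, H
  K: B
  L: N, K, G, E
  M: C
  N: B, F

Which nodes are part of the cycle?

DFS with gray/black marking from L:
L gray
  N gray
    B gray
    B black
    F gray
      F→B: B black — skip
    F black
  N black
  K gray
    K→B: B black — skip
  K black
  G gray
    M gray
      C gray
        I gray
          I→L: L is gray → back edge
Back edge closes the cycle L → G → M → C → I → L; its vertices are {C, G, I, L, M}.

C, G, I, L, M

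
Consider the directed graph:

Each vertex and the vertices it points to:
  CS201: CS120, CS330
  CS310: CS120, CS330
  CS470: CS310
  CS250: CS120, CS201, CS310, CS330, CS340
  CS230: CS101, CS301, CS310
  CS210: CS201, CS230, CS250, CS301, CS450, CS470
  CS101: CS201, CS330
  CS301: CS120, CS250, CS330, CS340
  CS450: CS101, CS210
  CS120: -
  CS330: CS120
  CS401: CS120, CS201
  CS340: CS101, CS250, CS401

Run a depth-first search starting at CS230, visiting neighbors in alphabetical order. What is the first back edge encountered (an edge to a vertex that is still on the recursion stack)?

CS340->CS250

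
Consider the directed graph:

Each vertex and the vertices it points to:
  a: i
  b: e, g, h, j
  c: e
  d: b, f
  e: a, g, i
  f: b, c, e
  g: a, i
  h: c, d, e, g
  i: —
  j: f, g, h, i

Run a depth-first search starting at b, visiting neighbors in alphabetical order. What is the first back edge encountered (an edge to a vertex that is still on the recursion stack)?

DFS from b (visiting neighbors in alphabetical order); mark gray on enter, black on exit:
b gray
  e gray
    a gray
      i gray
      i black
    a black
    g gray
      g→a: a black — skip
      g→i: i black — skip
    g black
    e→i: i black — skip
  e black
  b→g: g black — skip
  h gray
    c gray
      c→e: e black — skip
    c black
    d gray
      d→b: b is gray → back edge
First back edge: d → b.

d→b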